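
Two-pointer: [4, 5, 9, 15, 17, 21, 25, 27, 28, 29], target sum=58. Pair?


Two pointers: lo=0, hi=9
No pair sums to 58


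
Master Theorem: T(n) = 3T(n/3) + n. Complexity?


a=3, b=3, c=1. log_3(3)=1 = c=1. Case 2: O(n^c log n) = O(n log n)
Complexity: O(n log n)


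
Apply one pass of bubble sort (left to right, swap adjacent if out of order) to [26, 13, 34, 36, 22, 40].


After one pass: [13, 26, 34, 22, 36, 40]


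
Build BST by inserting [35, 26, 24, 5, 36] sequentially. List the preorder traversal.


Root = 35; build tree by BST insertion.
Preorder traversal: [35, 26, 24, 5, 36]


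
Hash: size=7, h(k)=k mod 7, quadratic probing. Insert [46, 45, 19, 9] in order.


Insertions: 46->slot 4; 45->slot 3; 19->slot 5; 9->slot 2
Table: [None, None, 9, 45, 46, 19, None]


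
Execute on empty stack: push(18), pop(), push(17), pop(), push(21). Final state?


push(18) -> [18]
pop() returns 18 -> []
push(17) -> [17]
pop() returns 17 -> []
push(21) -> [21]
Final stack (bottom to top): [21]


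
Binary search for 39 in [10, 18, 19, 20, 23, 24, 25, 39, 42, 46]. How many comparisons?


Search for 39:
[0,9] mid=4 arr[4]=23
[5,9] mid=7 arr[7]=39
Total: 2 comparisons


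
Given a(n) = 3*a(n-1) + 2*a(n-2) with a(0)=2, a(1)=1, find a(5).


Build bottom-up:
...a(3)=23, a(4)=83, a(5)=3*83+2*23=295


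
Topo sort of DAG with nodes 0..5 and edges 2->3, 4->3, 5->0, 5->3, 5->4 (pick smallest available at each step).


Kahn's algorithm, process smallest node first
Order: [1, 2, 5, 0, 4, 3]


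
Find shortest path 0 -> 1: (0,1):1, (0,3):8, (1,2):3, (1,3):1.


Dijkstra from 0:
Distances: {0: 0, 1: 1, 2: 4, 3: 2}
Shortest distance to 1 = 1, path = [0, 1]


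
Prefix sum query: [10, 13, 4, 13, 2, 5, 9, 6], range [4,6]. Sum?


Prefix sums: [0, 10, 23, 27, 40, 42, 47, 56, 62]
Sum[4..6] = prefix[7] - prefix[4] = 56 - 40 = 16


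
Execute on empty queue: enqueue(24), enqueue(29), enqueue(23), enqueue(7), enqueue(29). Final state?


enqueue(24) -> [24]
enqueue(29) -> [24, 29]
enqueue(23) -> [24, 29, 23]
enqueue(7) -> [24, 29, 23, 7]
enqueue(29) -> [24, 29, 23, 7, 29]
Final queue (front to back): [24, 29, 23, 7, 29]


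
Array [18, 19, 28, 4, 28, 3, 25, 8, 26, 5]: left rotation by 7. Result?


Left rotate by 7: [8, 26, 5, 18, 19, 28, 4, 28, 3, 25]


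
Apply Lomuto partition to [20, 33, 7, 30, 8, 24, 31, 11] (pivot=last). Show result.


Elements <= 11 go left of pivot.
Result: [7, 8, 11, 30, 33, 24, 31, 20], pivot at index 2


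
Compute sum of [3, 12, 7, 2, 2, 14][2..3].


Prefix sums: [0, 3, 15, 22, 24, 26, 40]
Sum[2..3] = prefix[4] - prefix[2] = 24 - 15 = 9


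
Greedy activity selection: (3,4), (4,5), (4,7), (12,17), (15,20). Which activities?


Greedy: pick earliest-ending, then skip overlaps.
Selected (3 activities): [(3, 4), (4, 5), (12, 17)]


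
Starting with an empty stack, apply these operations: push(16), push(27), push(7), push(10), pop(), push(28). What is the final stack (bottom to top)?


push(16) -> [16]
push(27) -> [16, 27]
push(7) -> [16, 27, 7]
push(10) -> [16, 27, 7, 10]
pop() returns 10 -> [16, 27, 7]
push(28) -> [16, 27, 7, 28]
Final stack (bottom to top): [16, 27, 7, 28]


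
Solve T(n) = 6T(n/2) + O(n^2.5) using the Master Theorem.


a=6, b=2, c=2.5. log_2(6)=2.585 > c=2.5. Case 1: O(n^log_b(a)) = O(n^2.585)
Complexity: O(n^2.585)


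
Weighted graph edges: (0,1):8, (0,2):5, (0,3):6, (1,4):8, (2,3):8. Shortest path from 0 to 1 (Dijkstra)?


Dijkstra from 0:
Distances: {0: 0, 1: 8, 2: 5, 3: 6, 4: 16}
Shortest distance to 1 = 8, path = [0, 1]


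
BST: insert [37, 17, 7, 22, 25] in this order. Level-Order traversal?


Root = 37; build tree by BST insertion.
Level-Order traversal: [37, 17, 7, 22, 25]


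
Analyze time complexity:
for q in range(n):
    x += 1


Per nesting level: O(n) = O(n)
Complexity: O(n)


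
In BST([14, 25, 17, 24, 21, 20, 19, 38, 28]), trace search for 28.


BST root = 14
Search for 28: compare at each node
Path: [14, 25, 38, 28]


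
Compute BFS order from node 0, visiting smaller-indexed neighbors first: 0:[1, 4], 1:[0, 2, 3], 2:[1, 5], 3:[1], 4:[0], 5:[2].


BFS queue: start with [0]
Visit order: [0, 1, 4, 2, 3, 5]


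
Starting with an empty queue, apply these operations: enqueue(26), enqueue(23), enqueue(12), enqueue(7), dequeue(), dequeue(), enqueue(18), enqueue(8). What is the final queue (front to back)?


enqueue(26) -> [26]
enqueue(23) -> [26, 23]
enqueue(12) -> [26, 23, 12]
enqueue(7) -> [26, 23, 12, 7]
dequeue() returns 26 -> [23, 12, 7]
dequeue() returns 23 -> [12, 7]
enqueue(18) -> [12, 7, 18]
enqueue(8) -> [12, 7, 18, 8]
Final queue (front to back): [12, 7, 18, 8]


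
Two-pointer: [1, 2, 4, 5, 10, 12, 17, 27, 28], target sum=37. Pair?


Two pointers: lo=0, hi=8
Found pair: (10, 27) summing to 37


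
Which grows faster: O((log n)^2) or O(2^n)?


polylogarithmic grows slower than exponential
O((log n)^2) is asymptotically smaller; O(2^n) grows faster


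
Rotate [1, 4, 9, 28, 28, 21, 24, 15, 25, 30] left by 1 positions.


Left rotate by 1: [4, 9, 28, 28, 21, 24, 15, 25, 30, 1]


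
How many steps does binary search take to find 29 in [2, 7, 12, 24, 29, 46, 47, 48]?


Search for 29:
[0,7] mid=3 arr[3]=24
[4,7] mid=5 arr[5]=46
[4,4] mid=4 arr[4]=29
Total: 3 comparisons


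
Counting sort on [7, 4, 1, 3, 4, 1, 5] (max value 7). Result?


Count array: [0, 2, 0, 1, 2, 1, 0, 1]
Reconstruct: [1, 1, 3, 4, 4, 5, 7]


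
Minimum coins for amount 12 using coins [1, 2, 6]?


dp[0]=0; dp[i]=1+min(dp[i-c] for c in coins)
...dp[7]=2, dp[8]=2, dp[9]=3, dp[10]=3, dp[11]=4, dp[12]=2
Minimum coins for 12 = 2


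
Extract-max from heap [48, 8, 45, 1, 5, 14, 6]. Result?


Max = 48
Replace root with last, heapify down
Resulting heap: [45, 8, 14, 1, 5, 6]


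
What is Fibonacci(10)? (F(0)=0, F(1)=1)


F(n)=F(n-1)+F(n-2)
...F(8)=21, F(9)=34, F(10)=55


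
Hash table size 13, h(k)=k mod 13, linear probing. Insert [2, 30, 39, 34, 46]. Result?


Insertions: 2->slot 2; 30->slot 4; 39->slot 0; 34->slot 8; 46->slot 7
Table: [39, None, 2, None, 30, None, None, 46, 34, None, None, None, None]


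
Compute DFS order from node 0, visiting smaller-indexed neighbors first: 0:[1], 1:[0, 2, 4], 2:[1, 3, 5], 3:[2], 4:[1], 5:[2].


DFS stack-based: start with [0]
Visit order: [0, 1, 2, 3, 5, 4]


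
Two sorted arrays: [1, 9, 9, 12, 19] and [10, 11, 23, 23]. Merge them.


Compare heads, take smaller each step.
Merged: [1, 9, 9, 10, 11, 12, 19, 23, 23]


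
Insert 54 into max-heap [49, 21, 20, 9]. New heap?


Append 54: [49, 21, 20, 9, 54]
Bubble up: swap idx 4(54) with idx 1(21); swap idx 1(54) with idx 0(49)
Result: [54, 49, 20, 9, 21]


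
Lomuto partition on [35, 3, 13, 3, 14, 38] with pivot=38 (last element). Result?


Elements <= 38 go left of pivot.
Result: [35, 3, 13, 3, 14, 38], pivot at index 5


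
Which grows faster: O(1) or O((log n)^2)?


constant grows slower than polylogarithmic
O(1) is asymptotically smaller; O((log n)^2) grows faster


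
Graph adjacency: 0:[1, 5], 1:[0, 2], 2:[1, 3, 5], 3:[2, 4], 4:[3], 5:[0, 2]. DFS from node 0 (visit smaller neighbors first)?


DFS stack-based: start with [0]
Visit order: [0, 1, 2, 3, 4, 5]


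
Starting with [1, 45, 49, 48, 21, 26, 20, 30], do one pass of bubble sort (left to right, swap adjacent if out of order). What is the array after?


After one pass: [1, 45, 48, 21, 26, 20, 30, 49]


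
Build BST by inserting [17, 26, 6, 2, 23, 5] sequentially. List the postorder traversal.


Root = 17; build tree by BST insertion.
Postorder traversal: [5, 2, 6, 23, 26, 17]


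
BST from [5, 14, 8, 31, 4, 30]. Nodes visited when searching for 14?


BST root = 5
Search for 14: compare at each node
Path: [5, 14]


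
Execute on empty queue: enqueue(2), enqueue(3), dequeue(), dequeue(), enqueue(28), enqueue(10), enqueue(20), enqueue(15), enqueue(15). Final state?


enqueue(2) -> [2]
enqueue(3) -> [2, 3]
dequeue() returns 2 -> [3]
dequeue() returns 3 -> []
enqueue(28) -> [28]
enqueue(10) -> [28, 10]
enqueue(20) -> [28, 10, 20]
enqueue(15) -> [28, 10, 20, 15]
enqueue(15) -> [28, 10, 20, 15, 15]
Final queue (front to back): [28, 10, 20, 15, 15]


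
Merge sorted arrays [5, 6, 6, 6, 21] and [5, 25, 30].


Compare heads, take smaller each step.
Merged: [5, 5, 6, 6, 6, 21, 25, 30]


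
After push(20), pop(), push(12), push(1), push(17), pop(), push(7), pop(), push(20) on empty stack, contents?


push(20) -> [20]
pop() returns 20 -> []
push(12) -> [12]
push(1) -> [12, 1]
push(17) -> [12, 1, 17]
pop() returns 17 -> [12, 1]
push(7) -> [12, 1, 7]
pop() returns 7 -> [12, 1]
push(20) -> [12, 1, 20]
Final stack (bottom to top): [12, 1, 20]


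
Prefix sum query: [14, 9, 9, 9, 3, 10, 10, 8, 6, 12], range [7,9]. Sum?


Prefix sums: [0, 14, 23, 32, 41, 44, 54, 64, 72, 78, 90]
Sum[7..9] = prefix[10] - prefix[7] = 90 - 64 = 26


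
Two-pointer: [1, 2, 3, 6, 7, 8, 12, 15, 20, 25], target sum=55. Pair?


Two pointers: lo=0, hi=9
No pair sums to 55


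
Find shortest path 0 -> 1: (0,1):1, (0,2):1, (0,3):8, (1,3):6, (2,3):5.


Dijkstra from 0:
Distances: {0: 0, 1: 1, 2: 1, 3: 6}
Shortest distance to 1 = 1, path = [0, 1]


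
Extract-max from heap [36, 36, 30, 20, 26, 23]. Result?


Max = 36
Replace root with last, heapify down
Resulting heap: [36, 26, 30, 20, 23]


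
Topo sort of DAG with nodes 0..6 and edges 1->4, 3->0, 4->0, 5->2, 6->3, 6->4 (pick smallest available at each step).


Kahn's algorithm, process smallest node first
Order: [1, 5, 2, 6, 3, 4, 0]


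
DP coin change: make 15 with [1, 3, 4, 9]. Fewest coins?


dp[0]=0; dp[i]=1+min(dp[i-c] for c in coins)
...dp[10]=2, dp[11]=3, dp[12]=2, dp[13]=2, dp[14]=3, dp[15]=3
Minimum coins for 15 = 3


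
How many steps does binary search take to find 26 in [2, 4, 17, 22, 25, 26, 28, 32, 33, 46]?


Search for 26:
[0,9] mid=4 arr[4]=25
[5,9] mid=7 arr[7]=32
[5,6] mid=5 arr[5]=26
Total: 3 comparisons


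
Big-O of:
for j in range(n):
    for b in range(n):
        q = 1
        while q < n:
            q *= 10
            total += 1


Per nesting level: O(n) * O(n) * O(log n) = O(n^2 log n)
Complexity: O(n^2 log n)


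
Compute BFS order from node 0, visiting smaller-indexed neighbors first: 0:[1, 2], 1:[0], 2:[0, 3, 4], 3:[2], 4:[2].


BFS queue: start with [0]
Visit order: [0, 1, 2, 3, 4]


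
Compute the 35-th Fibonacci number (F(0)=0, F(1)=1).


F(n)=F(n-1)+F(n-2)
...F(33)=3524578, F(34)=5702887, F(35)=9227465


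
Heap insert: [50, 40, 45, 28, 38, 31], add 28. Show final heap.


Append 28: [50, 40, 45, 28, 38, 31, 28]
Bubble up: no swaps needed
Result: [50, 40, 45, 28, 38, 31, 28]


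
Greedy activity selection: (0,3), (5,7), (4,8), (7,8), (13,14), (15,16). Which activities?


Greedy: pick earliest-ending, then skip overlaps.
Selected (5 activities): [(0, 3), (5, 7), (7, 8), (13, 14), (15, 16)]


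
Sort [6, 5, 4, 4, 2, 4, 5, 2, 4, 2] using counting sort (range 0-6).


Count array: [0, 0, 3, 0, 4, 2, 1]
Reconstruct: [2, 2, 2, 4, 4, 4, 4, 5, 5, 6]


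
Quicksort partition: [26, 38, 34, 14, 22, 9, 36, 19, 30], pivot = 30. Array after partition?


Elements <= 30 go left of pivot.
Result: [26, 14, 22, 9, 19, 30, 36, 34, 38], pivot at index 5


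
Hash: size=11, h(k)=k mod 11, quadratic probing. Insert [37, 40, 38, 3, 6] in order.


Insertions: 37->slot 4; 40->slot 7; 38->slot 5; 3->slot 3; 6->slot 6
Table: [None, None, None, 3, 37, 38, 6, 40, None, None, None]


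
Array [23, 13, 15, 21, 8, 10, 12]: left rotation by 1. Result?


Left rotate by 1: [13, 15, 21, 8, 10, 12, 23]


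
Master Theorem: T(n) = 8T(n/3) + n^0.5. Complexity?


a=8, b=3, c=0.5. log_3(8)=1.893 > c=0.5. Case 1: O(n^log_b(a)) = O(n^1.893)
Complexity: O(n^1.893)


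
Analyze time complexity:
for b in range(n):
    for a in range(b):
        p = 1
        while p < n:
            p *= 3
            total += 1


Per nesting level: O(n) * O(n) [triangular over b] * O(log n) = O(n^2 log n)
Complexity: O(n^2 log n)


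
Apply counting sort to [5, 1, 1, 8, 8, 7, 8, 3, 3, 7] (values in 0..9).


Count array: [0, 2, 0, 2, 0, 1, 0, 2, 3, 0]
Reconstruct: [1, 1, 3, 3, 5, 7, 7, 8, 8, 8]


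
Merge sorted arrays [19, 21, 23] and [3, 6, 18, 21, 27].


Compare heads, take smaller each step.
Merged: [3, 6, 18, 19, 21, 21, 23, 27]


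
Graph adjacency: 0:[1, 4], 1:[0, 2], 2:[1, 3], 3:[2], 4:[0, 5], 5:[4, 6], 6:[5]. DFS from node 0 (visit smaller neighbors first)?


DFS stack-based: start with [0]
Visit order: [0, 1, 2, 3, 4, 5, 6]


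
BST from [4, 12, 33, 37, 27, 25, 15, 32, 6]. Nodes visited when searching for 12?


BST root = 4
Search for 12: compare at each node
Path: [4, 12]


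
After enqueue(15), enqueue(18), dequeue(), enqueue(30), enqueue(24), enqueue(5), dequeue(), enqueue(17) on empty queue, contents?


enqueue(15) -> [15]
enqueue(18) -> [15, 18]
dequeue() returns 15 -> [18]
enqueue(30) -> [18, 30]
enqueue(24) -> [18, 30, 24]
enqueue(5) -> [18, 30, 24, 5]
dequeue() returns 18 -> [30, 24, 5]
enqueue(17) -> [30, 24, 5, 17]
Final queue (front to back): [30, 24, 5, 17]


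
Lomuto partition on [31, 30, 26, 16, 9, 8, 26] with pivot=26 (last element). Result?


Elements <= 26 go left of pivot.
Result: [26, 16, 9, 8, 26, 30, 31], pivot at index 4


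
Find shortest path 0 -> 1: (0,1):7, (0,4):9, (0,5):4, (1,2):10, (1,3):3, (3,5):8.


Dijkstra from 0:
Distances: {0: 0, 1: 7, 2: 17, 3: 10, 4: 9, 5: 4}
Shortest distance to 1 = 7, path = [0, 1]


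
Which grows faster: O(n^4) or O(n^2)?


quadratic grows slower than quartic
O(n^2) is asymptotically smaller; O(n^4) grows faster


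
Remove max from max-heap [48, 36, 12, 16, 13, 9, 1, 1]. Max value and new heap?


Max = 48
Replace root with last, heapify down
Resulting heap: [36, 16, 12, 1, 13, 9, 1]


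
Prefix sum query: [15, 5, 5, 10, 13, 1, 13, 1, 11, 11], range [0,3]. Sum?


Prefix sums: [0, 15, 20, 25, 35, 48, 49, 62, 63, 74, 85]
Sum[0..3] = prefix[4] - prefix[0] = 35 - 0 = 35


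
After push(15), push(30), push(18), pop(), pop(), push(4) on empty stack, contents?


push(15) -> [15]
push(30) -> [15, 30]
push(18) -> [15, 30, 18]
pop() returns 18 -> [15, 30]
pop() returns 30 -> [15]
push(4) -> [15, 4]
Final stack (bottom to top): [15, 4]


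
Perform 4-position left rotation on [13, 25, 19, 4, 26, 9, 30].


Left rotate by 4: [26, 9, 30, 13, 25, 19, 4]


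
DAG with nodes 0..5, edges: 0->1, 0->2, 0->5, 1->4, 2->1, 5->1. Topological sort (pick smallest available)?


Kahn's algorithm, process smallest node first
Order: [0, 2, 3, 5, 1, 4]


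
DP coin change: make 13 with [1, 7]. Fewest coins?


dp[0]=0; dp[i]=1+min(dp[i-c] for c in coins)
...dp[8]=2, dp[9]=3, dp[10]=4, dp[11]=5, dp[12]=6, dp[13]=7
Minimum coins for 13 = 7


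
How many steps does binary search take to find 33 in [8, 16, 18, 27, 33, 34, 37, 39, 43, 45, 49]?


Search for 33:
[0,10] mid=5 arr[5]=34
[0,4] mid=2 arr[2]=18
[3,4] mid=3 arr[3]=27
[4,4] mid=4 arr[4]=33
Total: 4 comparisons


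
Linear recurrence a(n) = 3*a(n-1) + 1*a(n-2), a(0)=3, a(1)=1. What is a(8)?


Build bottom-up:
...a(6)=687, a(7)=2269, a(8)=3*2269+1*687=7494


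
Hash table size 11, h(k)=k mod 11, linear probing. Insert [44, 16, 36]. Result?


Insertions: 44->slot 0; 16->slot 5; 36->slot 3
Table: [44, None, None, 36, None, 16, None, None, None, None, None]


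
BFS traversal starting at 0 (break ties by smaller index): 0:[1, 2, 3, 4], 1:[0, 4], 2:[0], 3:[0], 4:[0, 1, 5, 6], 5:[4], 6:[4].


BFS queue: start with [0]
Visit order: [0, 1, 2, 3, 4, 5, 6]


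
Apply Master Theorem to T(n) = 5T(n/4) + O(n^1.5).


a=5, b=4, c=1.5. log_4(5)=1.161 < c=1.5. Case 3: O(n^c) = O(n^1.500)
Complexity: O(n^1.500)


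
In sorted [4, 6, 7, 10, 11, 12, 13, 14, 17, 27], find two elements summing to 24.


Two pointers: lo=0, hi=9
Found pair: (7, 17) summing to 24


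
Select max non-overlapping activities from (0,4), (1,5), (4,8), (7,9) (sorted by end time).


Greedy: pick earliest-ending, then skip overlaps.
Selected (2 activities): [(0, 4), (4, 8)]


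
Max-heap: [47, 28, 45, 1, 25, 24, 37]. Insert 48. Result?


Append 48: [47, 28, 45, 1, 25, 24, 37, 48]
Bubble up: swap idx 7(48) with idx 3(1); swap idx 3(48) with idx 1(28); swap idx 1(48) with idx 0(47)
Result: [48, 47, 45, 28, 25, 24, 37, 1]


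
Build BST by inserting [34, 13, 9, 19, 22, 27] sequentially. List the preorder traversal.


Root = 34; build tree by BST insertion.
Preorder traversal: [34, 13, 9, 19, 22, 27]


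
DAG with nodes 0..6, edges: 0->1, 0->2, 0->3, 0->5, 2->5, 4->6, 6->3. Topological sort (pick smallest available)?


Kahn's algorithm, process smallest node first
Order: [0, 1, 2, 4, 5, 6, 3]


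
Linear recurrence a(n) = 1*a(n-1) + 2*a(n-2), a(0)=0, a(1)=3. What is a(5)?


Build bottom-up:
...a(3)=9, a(4)=15, a(5)=1*15+2*9=33


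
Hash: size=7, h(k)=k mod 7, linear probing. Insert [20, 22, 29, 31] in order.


Insertions: 20->slot 6; 22->slot 1; 29->slot 2; 31->slot 3
Table: [None, 22, 29, 31, None, None, 20]


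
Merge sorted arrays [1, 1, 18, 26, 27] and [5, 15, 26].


Compare heads, take smaller each step.
Merged: [1, 1, 5, 15, 18, 26, 26, 27]


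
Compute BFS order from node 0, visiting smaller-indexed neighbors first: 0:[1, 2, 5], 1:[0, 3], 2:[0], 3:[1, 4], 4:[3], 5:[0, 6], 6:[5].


BFS queue: start with [0]
Visit order: [0, 1, 2, 5, 3, 6, 4]


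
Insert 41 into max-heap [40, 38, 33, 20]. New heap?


Append 41: [40, 38, 33, 20, 41]
Bubble up: swap idx 4(41) with idx 1(38); swap idx 1(41) with idx 0(40)
Result: [41, 40, 33, 20, 38]


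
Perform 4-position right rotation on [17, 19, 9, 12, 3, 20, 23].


Right rotate by 4: [12, 3, 20, 23, 17, 19, 9]


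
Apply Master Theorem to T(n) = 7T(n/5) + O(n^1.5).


a=7, b=5, c=1.5. log_5(7)=1.209 < c=1.5. Case 3: O(n^c) = O(n^1.500)
Complexity: O(n^1.500)


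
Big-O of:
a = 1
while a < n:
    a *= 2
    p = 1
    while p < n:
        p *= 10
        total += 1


Per nesting level: O(log n) * O(log n) = O((log n)^2)
Complexity: O((log n)^2)


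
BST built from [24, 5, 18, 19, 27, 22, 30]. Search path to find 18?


BST root = 24
Search for 18: compare at each node
Path: [24, 5, 18]


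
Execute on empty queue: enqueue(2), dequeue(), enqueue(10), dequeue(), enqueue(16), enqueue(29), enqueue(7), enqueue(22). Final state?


enqueue(2) -> [2]
dequeue() returns 2 -> []
enqueue(10) -> [10]
dequeue() returns 10 -> []
enqueue(16) -> [16]
enqueue(29) -> [16, 29]
enqueue(7) -> [16, 29, 7]
enqueue(22) -> [16, 29, 7, 22]
Final queue (front to back): [16, 29, 7, 22]


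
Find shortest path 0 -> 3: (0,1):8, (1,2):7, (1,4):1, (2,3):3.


Dijkstra from 0:
Distances: {0: 0, 1: 8, 2: 15, 3: 18, 4: 9}
Shortest distance to 3 = 18, path = [0, 1, 2, 3]


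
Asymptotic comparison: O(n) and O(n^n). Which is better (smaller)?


linear grows slower than n^n
O(n) is asymptotically smaller; O(n^n) grows faster


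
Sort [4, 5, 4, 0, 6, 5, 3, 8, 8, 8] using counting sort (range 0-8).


Count array: [1, 0, 0, 1, 2, 2, 1, 0, 3]
Reconstruct: [0, 3, 4, 4, 5, 5, 6, 8, 8, 8]


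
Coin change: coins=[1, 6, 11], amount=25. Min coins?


dp[0]=0; dp[i]=1+min(dp[i-c] for c in coins)
...dp[20]=5, dp[21]=6, dp[22]=2, dp[23]=3, dp[24]=4, dp[25]=5
Minimum coins for 25 = 5


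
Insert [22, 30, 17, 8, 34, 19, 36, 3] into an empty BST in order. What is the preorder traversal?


Root = 22; build tree by BST insertion.
Preorder traversal: [22, 17, 8, 3, 19, 30, 34, 36]


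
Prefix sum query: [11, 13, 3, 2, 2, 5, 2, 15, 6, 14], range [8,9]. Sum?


Prefix sums: [0, 11, 24, 27, 29, 31, 36, 38, 53, 59, 73]
Sum[8..9] = prefix[10] - prefix[8] = 73 - 53 = 20


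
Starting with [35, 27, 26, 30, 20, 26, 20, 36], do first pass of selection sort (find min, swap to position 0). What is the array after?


After one pass: [20, 27, 26, 30, 35, 26, 20, 36]


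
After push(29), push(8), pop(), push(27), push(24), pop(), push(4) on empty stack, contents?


push(29) -> [29]
push(8) -> [29, 8]
pop() returns 8 -> [29]
push(27) -> [29, 27]
push(24) -> [29, 27, 24]
pop() returns 24 -> [29, 27]
push(4) -> [29, 27, 4]
Final stack (bottom to top): [29, 27, 4]


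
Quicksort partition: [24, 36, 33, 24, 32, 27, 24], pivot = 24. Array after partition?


Elements <= 24 go left of pivot.
Result: [24, 24, 24, 36, 32, 27, 33], pivot at index 2


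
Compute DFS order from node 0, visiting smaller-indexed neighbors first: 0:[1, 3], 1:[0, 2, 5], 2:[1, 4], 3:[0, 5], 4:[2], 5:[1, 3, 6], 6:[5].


DFS stack-based: start with [0]
Visit order: [0, 1, 2, 4, 5, 3, 6]


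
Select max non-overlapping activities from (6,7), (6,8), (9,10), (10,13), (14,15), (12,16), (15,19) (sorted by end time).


Greedy: pick earliest-ending, then skip overlaps.
Selected (5 activities): [(6, 7), (9, 10), (10, 13), (14, 15), (15, 19)]


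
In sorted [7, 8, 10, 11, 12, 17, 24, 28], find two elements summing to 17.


Two pointers: lo=0, hi=7
Found pair: (7, 10) summing to 17


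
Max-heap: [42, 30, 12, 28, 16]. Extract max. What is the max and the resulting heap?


Max = 42
Replace root with last, heapify down
Resulting heap: [30, 28, 12, 16]


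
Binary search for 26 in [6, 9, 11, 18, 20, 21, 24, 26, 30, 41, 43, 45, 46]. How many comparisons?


Search for 26:
[0,12] mid=6 arr[6]=24
[7,12] mid=9 arr[9]=41
[7,8] mid=7 arr[7]=26
Total: 3 comparisons


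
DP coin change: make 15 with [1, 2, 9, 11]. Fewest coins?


dp[0]=0; dp[i]=1+min(dp[i-c] for c in coins)
...dp[10]=2, dp[11]=1, dp[12]=2, dp[13]=2, dp[14]=3, dp[15]=3
Minimum coins for 15 = 3


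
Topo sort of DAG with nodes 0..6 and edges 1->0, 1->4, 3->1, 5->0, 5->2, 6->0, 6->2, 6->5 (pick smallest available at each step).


Kahn's algorithm, process smallest node first
Order: [3, 1, 4, 6, 5, 0, 2]


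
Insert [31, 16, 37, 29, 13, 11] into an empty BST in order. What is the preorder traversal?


Root = 31; build tree by BST insertion.
Preorder traversal: [31, 16, 13, 11, 29, 37]


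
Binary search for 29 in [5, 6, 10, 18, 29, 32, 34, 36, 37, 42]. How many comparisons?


Search for 29:
[0,9] mid=4 arr[4]=29
Total: 1 comparisons


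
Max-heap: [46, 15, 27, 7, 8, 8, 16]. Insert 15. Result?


Append 15: [46, 15, 27, 7, 8, 8, 16, 15]
Bubble up: swap idx 7(15) with idx 3(7)
Result: [46, 15, 27, 15, 8, 8, 16, 7]


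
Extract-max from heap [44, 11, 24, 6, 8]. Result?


Max = 44
Replace root with last, heapify down
Resulting heap: [24, 11, 8, 6]


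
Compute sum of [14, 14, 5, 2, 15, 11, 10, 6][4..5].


Prefix sums: [0, 14, 28, 33, 35, 50, 61, 71, 77]
Sum[4..5] = prefix[6] - prefix[4] = 61 - 35 = 26


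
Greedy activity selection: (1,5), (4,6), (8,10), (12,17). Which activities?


Greedy: pick earliest-ending, then skip overlaps.
Selected (3 activities): [(1, 5), (8, 10), (12, 17)]


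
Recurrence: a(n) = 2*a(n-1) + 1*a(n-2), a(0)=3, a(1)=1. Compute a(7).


Build bottom-up:
...a(5)=65, a(6)=157, a(7)=2*157+1*65=379


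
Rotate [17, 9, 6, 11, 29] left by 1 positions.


Left rotate by 1: [9, 6, 11, 29, 17]


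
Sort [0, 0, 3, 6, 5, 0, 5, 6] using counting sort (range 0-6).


Count array: [3, 0, 0, 1, 0, 2, 2]
Reconstruct: [0, 0, 0, 3, 5, 5, 6, 6]


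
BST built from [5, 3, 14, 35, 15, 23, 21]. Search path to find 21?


BST root = 5
Search for 21: compare at each node
Path: [5, 14, 35, 15, 23, 21]


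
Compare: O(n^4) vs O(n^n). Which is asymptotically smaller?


quartic grows slower than n^n
O(n^4) is asymptotically smaller; O(n^n) grows faster


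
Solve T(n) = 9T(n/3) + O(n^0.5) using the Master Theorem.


a=9, b=3, c=0.5. log_3(9)=2 > c=0.5. Case 1: O(n^log_b(a)) = O(n^2)
Complexity: O(n^2)


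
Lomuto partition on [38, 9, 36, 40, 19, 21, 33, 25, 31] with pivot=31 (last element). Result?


Elements <= 31 go left of pivot.
Result: [9, 19, 21, 25, 31, 36, 33, 40, 38], pivot at index 4


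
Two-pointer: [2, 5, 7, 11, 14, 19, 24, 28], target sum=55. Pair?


Two pointers: lo=0, hi=7
No pair sums to 55


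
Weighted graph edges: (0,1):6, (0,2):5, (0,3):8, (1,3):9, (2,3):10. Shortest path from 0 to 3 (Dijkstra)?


Dijkstra from 0:
Distances: {0: 0, 1: 6, 2: 5, 3: 8}
Shortest distance to 3 = 8, path = [0, 3]


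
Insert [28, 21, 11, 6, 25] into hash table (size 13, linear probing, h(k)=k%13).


Insertions: 28->slot 2; 21->slot 8; 11->slot 11; 6->slot 6; 25->slot 12
Table: [None, None, 28, None, None, None, 6, None, 21, None, None, 11, 25]


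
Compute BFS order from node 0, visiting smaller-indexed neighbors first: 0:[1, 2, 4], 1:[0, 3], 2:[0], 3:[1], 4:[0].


BFS queue: start with [0]
Visit order: [0, 1, 2, 4, 3]


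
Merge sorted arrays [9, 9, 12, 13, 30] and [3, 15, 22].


Compare heads, take smaller each step.
Merged: [3, 9, 9, 12, 13, 15, 22, 30]


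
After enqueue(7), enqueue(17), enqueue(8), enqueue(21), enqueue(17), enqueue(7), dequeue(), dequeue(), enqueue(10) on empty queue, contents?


enqueue(7) -> [7]
enqueue(17) -> [7, 17]
enqueue(8) -> [7, 17, 8]
enqueue(21) -> [7, 17, 8, 21]
enqueue(17) -> [7, 17, 8, 21, 17]
enqueue(7) -> [7, 17, 8, 21, 17, 7]
dequeue() returns 7 -> [17, 8, 21, 17, 7]
dequeue() returns 17 -> [8, 21, 17, 7]
enqueue(10) -> [8, 21, 17, 7, 10]
Final queue (front to back): [8, 21, 17, 7, 10]


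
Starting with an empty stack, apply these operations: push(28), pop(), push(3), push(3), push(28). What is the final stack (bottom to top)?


push(28) -> [28]
pop() returns 28 -> []
push(3) -> [3]
push(3) -> [3, 3]
push(28) -> [3, 3, 28]
Final stack (bottom to top): [3, 3, 28]


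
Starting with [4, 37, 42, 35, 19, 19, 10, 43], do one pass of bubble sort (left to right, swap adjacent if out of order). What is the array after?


After one pass: [4, 37, 35, 19, 19, 10, 42, 43]


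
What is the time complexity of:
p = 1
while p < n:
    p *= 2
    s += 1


Per nesting level: O(log n) = O(log n)
Complexity: O(log n)


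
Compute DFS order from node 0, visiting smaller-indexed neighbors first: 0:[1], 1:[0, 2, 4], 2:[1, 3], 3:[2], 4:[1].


DFS stack-based: start with [0]
Visit order: [0, 1, 2, 3, 4]


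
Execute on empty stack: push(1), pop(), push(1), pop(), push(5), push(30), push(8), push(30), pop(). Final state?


push(1) -> [1]
pop() returns 1 -> []
push(1) -> [1]
pop() returns 1 -> []
push(5) -> [5]
push(30) -> [5, 30]
push(8) -> [5, 30, 8]
push(30) -> [5, 30, 8, 30]
pop() returns 30 -> [5, 30, 8]
Final stack (bottom to top): [5, 30, 8]


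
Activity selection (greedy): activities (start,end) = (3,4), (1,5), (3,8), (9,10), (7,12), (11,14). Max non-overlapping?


Greedy: pick earliest-ending, then skip overlaps.
Selected (3 activities): [(3, 4), (9, 10), (11, 14)]


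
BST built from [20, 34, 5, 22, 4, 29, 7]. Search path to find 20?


BST root = 20
Search for 20: compare at each node
Path: [20]


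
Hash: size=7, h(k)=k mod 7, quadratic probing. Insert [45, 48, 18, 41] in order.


Insertions: 45->slot 3; 48->slot 6; 18->slot 4; 41->slot 0
Table: [41, None, None, 45, 18, None, 48]


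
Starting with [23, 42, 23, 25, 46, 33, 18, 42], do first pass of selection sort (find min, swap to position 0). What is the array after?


After one pass: [18, 42, 23, 25, 46, 33, 23, 42]


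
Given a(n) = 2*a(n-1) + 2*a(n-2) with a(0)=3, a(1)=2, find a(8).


Build bottom-up:
...a(6)=504, a(7)=1376, a(8)=2*1376+2*504=3760


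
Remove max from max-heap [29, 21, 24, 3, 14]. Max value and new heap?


Max = 29
Replace root with last, heapify down
Resulting heap: [24, 21, 14, 3]


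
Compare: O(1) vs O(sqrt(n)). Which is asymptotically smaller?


constant grows slower than sublinear
O(1) is asymptotically smaller; O(sqrt(n)) grows faster


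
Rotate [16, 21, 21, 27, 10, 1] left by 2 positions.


Left rotate by 2: [21, 27, 10, 1, 16, 21]


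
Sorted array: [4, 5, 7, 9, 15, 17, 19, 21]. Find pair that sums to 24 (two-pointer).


Two pointers: lo=0, hi=7
Found pair: (5, 19) summing to 24


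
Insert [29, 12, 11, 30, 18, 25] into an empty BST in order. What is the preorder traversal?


Root = 29; build tree by BST insertion.
Preorder traversal: [29, 12, 11, 18, 25, 30]


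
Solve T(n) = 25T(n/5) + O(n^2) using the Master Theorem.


a=25, b=5, c=2. log_5(25)=2 = c=2. Case 2: O(n^c log n) = O(n^2 log n)
Complexity: O(n^2 log n)


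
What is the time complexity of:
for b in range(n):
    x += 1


Per nesting level: O(n) = O(n)
Complexity: O(n)


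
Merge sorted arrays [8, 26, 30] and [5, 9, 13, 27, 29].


Compare heads, take smaller each step.
Merged: [5, 8, 9, 13, 26, 27, 29, 30]


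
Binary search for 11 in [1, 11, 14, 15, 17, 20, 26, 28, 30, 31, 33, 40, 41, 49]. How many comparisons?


Search for 11:
[0,13] mid=6 arr[6]=26
[0,5] mid=2 arr[2]=14
[0,1] mid=0 arr[0]=1
[1,1] mid=1 arr[1]=11
Total: 4 comparisons


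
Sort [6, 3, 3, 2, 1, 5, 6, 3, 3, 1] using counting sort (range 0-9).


Count array: [0, 2, 1, 4, 0, 1, 2, 0, 0, 0]
Reconstruct: [1, 1, 2, 3, 3, 3, 3, 5, 6, 6]


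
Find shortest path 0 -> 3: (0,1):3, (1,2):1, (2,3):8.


Dijkstra from 0:
Distances: {0: 0, 1: 3, 2: 4, 3: 12}
Shortest distance to 3 = 12, path = [0, 1, 2, 3]


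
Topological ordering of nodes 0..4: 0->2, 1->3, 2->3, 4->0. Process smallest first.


Kahn's algorithm, process smallest node first
Order: [1, 4, 0, 2, 3]


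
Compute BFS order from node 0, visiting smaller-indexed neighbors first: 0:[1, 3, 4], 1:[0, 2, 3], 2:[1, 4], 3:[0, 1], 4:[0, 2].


BFS queue: start with [0]
Visit order: [0, 1, 3, 4, 2]


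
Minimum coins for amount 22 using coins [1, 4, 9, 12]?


dp[0]=0; dp[i]=1+min(dp[i-c] for c in coins)
...dp[17]=3, dp[18]=2, dp[19]=3, dp[20]=3, dp[21]=2, dp[22]=3
Minimum coins for 22 = 3


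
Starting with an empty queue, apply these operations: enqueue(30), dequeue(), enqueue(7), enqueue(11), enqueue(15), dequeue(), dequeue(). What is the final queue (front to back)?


enqueue(30) -> [30]
dequeue() returns 30 -> []
enqueue(7) -> [7]
enqueue(11) -> [7, 11]
enqueue(15) -> [7, 11, 15]
dequeue() returns 7 -> [11, 15]
dequeue() returns 11 -> [15]
Final queue (front to back): [15]


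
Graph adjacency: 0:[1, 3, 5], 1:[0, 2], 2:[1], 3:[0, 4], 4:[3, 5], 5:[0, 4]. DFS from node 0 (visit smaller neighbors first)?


DFS stack-based: start with [0]
Visit order: [0, 1, 2, 3, 4, 5]


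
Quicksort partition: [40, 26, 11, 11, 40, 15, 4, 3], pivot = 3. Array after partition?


Elements <= 3 go left of pivot.
Result: [3, 26, 11, 11, 40, 15, 4, 40], pivot at index 0


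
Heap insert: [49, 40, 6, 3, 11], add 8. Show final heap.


Append 8: [49, 40, 6, 3, 11, 8]
Bubble up: swap idx 5(8) with idx 2(6)
Result: [49, 40, 8, 3, 11, 6]


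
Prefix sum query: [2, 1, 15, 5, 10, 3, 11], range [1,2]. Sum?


Prefix sums: [0, 2, 3, 18, 23, 33, 36, 47]
Sum[1..2] = prefix[3] - prefix[1] = 18 - 2 = 16


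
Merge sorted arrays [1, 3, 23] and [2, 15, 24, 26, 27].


Compare heads, take smaller each step.
Merged: [1, 2, 3, 15, 23, 24, 26, 27]


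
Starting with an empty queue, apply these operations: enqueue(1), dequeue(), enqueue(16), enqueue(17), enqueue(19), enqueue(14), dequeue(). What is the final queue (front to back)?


enqueue(1) -> [1]
dequeue() returns 1 -> []
enqueue(16) -> [16]
enqueue(17) -> [16, 17]
enqueue(19) -> [16, 17, 19]
enqueue(14) -> [16, 17, 19, 14]
dequeue() returns 16 -> [17, 19, 14]
Final queue (front to back): [17, 19, 14]


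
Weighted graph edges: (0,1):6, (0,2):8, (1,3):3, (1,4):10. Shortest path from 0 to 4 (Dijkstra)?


Dijkstra from 0:
Distances: {0: 0, 1: 6, 2: 8, 3: 9, 4: 16}
Shortest distance to 4 = 16, path = [0, 1, 4]


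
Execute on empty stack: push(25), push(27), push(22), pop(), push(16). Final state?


push(25) -> [25]
push(27) -> [25, 27]
push(22) -> [25, 27, 22]
pop() returns 22 -> [25, 27]
push(16) -> [25, 27, 16]
Final stack (bottom to top): [25, 27, 16]


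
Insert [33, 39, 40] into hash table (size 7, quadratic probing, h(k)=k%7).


Insertions: 33->slot 5; 39->slot 4; 40->slot 6
Table: [None, None, None, None, 39, 33, 40]


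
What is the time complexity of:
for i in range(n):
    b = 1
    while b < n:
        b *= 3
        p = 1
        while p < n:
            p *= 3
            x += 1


Per nesting level: O(n) * O(log n) * O(log n) = O(n (log n)^2)
Complexity: O(n (log n)^2)


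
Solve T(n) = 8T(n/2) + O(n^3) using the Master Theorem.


a=8, b=2, c=3. log_2(8)=3 = c=3. Case 2: O(n^c log n) = O(n^3 log n)
Complexity: O(n^3 log n)


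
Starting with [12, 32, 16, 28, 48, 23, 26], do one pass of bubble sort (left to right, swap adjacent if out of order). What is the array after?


After one pass: [12, 16, 28, 32, 23, 26, 48]


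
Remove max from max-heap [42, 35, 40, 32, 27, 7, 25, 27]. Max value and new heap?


Max = 42
Replace root with last, heapify down
Resulting heap: [40, 35, 27, 32, 27, 7, 25]


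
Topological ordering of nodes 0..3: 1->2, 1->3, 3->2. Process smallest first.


Kahn's algorithm, process smallest node first
Order: [0, 1, 3, 2]


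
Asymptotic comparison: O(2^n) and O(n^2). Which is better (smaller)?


quadratic grows slower than exponential
O(n^2) is asymptotically smaller; O(2^n) grows faster


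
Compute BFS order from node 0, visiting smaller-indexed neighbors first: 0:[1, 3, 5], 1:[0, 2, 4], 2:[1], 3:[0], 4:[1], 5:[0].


BFS queue: start with [0]
Visit order: [0, 1, 3, 5, 2, 4]


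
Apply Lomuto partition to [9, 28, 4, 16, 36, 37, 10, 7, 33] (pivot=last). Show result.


Elements <= 33 go left of pivot.
Result: [9, 28, 4, 16, 10, 7, 33, 37, 36], pivot at index 6


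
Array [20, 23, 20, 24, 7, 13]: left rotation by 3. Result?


Left rotate by 3: [24, 7, 13, 20, 23, 20]


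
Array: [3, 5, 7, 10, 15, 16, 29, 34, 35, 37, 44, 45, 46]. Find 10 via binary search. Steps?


Search for 10:
[0,12] mid=6 arr[6]=29
[0,5] mid=2 arr[2]=7
[3,5] mid=4 arr[4]=15
[3,3] mid=3 arr[3]=10
Total: 4 comparisons


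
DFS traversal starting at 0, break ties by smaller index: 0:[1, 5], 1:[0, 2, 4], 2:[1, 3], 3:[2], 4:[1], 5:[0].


DFS stack-based: start with [0]
Visit order: [0, 1, 2, 3, 4, 5]


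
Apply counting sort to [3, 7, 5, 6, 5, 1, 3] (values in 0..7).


Count array: [0, 1, 0, 2, 0, 2, 1, 1]
Reconstruct: [1, 3, 3, 5, 5, 6, 7]


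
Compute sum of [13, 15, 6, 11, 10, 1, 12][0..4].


Prefix sums: [0, 13, 28, 34, 45, 55, 56, 68]
Sum[0..4] = prefix[5] - prefix[0] = 55 - 0 = 55


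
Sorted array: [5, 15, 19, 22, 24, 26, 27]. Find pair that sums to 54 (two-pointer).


Two pointers: lo=0, hi=6
No pair sums to 54


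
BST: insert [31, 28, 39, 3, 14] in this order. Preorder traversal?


Root = 31; build tree by BST insertion.
Preorder traversal: [31, 28, 3, 14, 39]


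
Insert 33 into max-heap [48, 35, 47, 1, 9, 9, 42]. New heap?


Append 33: [48, 35, 47, 1, 9, 9, 42, 33]
Bubble up: swap idx 7(33) with idx 3(1)
Result: [48, 35, 47, 33, 9, 9, 42, 1]


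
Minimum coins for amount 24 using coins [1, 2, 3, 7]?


dp[0]=0; dp[i]=1+min(dp[i-c] for c in coins)
...dp[19]=4, dp[20]=4, dp[21]=3, dp[22]=4, dp[23]=4, dp[24]=4
Minimum coins for 24 = 4


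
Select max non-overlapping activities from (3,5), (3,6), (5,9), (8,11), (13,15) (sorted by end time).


Greedy: pick earliest-ending, then skip overlaps.
Selected (3 activities): [(3, 5), (5, 9), (13, 15)]


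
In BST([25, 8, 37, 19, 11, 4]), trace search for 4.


BST root = 25
Search for 4: compare at each node
Path: [25, 8, 4]


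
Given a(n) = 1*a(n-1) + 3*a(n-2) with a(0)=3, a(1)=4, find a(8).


Build bottom-up:
...a(6)=331, a(7)=748, a(8)=1*748+3*331=1741


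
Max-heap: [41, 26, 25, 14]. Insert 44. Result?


Append 44: [41, 26, 25, 14, 44]
Bubble up: swap idx 4(44) with idx 1(26); swap idx 1(44) with idx 0(41)
Result: [44, 41, 25, 14, 26]


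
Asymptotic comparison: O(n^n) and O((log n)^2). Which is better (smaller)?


polylogarithmic grows slower than n^n
O((log n)^2) is asymptotically smaller; O(n^n) grows faster


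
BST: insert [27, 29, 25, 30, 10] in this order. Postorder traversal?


Root = 27; build tree by BST insertion.
Postorder traversal: [10, 25, 30, 29, 27]


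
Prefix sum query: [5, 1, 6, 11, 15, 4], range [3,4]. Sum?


Prefix sums: [0, 5, 6, 12, 23, 38, 42]
Sum[3..4] = prefix[5] - prefix[3] = 38 - 12 = 26


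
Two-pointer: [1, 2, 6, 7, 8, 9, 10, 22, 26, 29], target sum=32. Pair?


Two pointers: lo=0, hi=9
Found pair: (6, 26) summing to 32


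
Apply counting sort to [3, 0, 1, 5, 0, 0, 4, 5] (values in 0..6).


Count array: [3, 1, 0, 1, 1, 2, 0]
Reconstruct: [0, 0, 0, 1, 3, 4, 5, 5]


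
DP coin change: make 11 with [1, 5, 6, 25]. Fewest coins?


dp[0]=0; dp[i]=1+min(dp[i-c] for c in coins)
...dp[6]=1, dp[7]=2, dp[8]=3, dp[9]=4, dp[10]=2, dp[11]=2
Minimum coins for 11 = 2


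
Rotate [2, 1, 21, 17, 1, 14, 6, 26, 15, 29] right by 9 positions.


Right rotate by 9: [1, 21, 17, 1, 14, 6, 26, 15, 29, 2]


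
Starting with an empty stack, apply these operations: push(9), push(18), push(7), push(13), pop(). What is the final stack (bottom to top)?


push(9) -> [9]
push(18) -> [9, 18]
push(7) -> [9, 18, 7]
push(13) -> [9, 18, 7, 13]
pop() returns 13 -> [9, 18, 7]
Final stack (bottom to top): [9, 18, 7]


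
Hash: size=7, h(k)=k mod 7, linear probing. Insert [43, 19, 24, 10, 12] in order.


Insertions: 43->slot 1; 19->slot 5; 24->slot 3; 10->slot 4; 12->slot 6
Table: [None, 43, None, 24, 10, 19, 12]


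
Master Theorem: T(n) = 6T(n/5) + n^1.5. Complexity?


a=6, b=5, c=1.5. log_5(6)=1.113 < c=1.5. Case 3: O(n^c) = O(n^1.500)
Complexity: O(n^1.500)


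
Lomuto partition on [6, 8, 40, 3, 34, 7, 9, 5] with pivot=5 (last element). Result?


Elements <= 5 go left of pivot.
Result: [3, 5, 40, 6, 34, 7, 9, 8], pivot at index 1


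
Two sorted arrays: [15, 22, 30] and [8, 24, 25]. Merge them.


Compare heads, take smaller each step.
Merged: [8, 15, 22, 24, 25, 30]


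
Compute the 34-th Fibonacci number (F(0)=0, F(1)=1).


F(n)=F(n-1)+F(n-2)
...F(32)=2178309, F(33)=3524578, F(34)=5702887


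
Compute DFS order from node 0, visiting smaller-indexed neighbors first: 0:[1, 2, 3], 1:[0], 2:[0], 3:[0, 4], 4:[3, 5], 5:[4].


DFS stack-based: start with [0]
Visit order: [0, 1, 2, 3, 4, 5]


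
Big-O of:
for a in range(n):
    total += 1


Per nesting level: O(n) = O(n)
Complexity: O(n)


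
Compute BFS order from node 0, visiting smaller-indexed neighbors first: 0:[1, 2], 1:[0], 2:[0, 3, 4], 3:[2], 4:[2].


BFS queue: start with [0]
Visit order: [0, 1, 2, 3, 4]


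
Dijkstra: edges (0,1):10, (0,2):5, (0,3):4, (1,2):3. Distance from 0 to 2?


Dijkstra from 0:
Distances: {0: 0, 1: 8, 2: 5, 3: 4}
Shortest distance to 2 = 5, path = [0, 2]


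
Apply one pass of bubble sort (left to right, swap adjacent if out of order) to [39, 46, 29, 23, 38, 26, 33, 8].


After one pass: [39, 29, 23, 38, 26, 33, 8, 46]


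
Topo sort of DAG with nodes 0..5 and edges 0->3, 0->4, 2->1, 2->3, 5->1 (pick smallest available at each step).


Kahn's algorithm, process smallest node first
Order: [0, 2, 3, 4, 5, 1]


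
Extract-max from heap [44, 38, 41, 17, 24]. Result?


Max = 44
Replace root with last, heapify down
Resulting heap: [41, 38, 24, 17]
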